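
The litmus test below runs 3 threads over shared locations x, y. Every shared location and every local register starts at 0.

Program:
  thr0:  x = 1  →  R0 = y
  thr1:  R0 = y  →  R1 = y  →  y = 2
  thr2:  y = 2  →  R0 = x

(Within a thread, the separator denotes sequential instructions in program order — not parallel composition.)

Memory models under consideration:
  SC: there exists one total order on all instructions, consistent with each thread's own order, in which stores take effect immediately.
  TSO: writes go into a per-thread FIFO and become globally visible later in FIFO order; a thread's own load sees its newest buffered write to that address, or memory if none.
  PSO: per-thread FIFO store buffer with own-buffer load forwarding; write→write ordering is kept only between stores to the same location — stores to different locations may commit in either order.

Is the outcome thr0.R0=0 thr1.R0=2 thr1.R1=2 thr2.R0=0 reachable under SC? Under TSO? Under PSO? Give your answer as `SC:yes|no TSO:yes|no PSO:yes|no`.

outcome vector order: (thr0.R0,thr1.R0,thr1.R1,thr2.R0)
SC (9): <0 0 0 1>; <0 0 2 1>; <0 2 2 1>; <2 0 0 0>; <2 0 0 1>; <2 0 2 0>; <2 0 2 1>; <2 2 2 0>; <2 2 2 1>
TSO (12): <0 0 0 0>; <0 0 0 1>; <0 0 2 0>; <0 0 2 1>; <0 2 2 0>; <0 2 2 1>; <2 0 0 0>; <2 0 0 1>; <2 0 2 0>; <2 0 2 1>; <2 2 2 0>; <2 2 2 1>
PSO (12): <0 0 0 0>; <0 0 0 1>; <0 0 2 0>; <0 0 2 1>; <0 2 2 0>; <0 2 2 1>; <2 0 0 0>; <2 0 0 1>; <2 0 2 0>; <2 0 2 1>; <2 2 2 0>; <2 2 2 1>
target <0 2 2 0> ∈ {TSO,PSO}

SC:no TSO:yes PSO:yes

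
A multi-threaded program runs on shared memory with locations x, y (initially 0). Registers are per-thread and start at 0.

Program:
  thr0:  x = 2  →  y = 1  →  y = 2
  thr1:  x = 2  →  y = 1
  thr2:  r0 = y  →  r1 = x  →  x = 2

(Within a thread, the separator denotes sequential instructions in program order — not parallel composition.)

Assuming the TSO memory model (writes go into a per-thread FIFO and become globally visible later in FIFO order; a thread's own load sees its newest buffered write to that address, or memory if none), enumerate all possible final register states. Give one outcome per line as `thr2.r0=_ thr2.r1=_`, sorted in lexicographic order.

outcome vector order: (thr2.r0,thr2.r1)
|TSO outcomes| = 4

thr2.r0=0 thr2.r1=0
thr2.r0=0 thr2.r1=2
thr2.r0=1 thr2.r1=2
thr2.r0=2 thr2.r1=2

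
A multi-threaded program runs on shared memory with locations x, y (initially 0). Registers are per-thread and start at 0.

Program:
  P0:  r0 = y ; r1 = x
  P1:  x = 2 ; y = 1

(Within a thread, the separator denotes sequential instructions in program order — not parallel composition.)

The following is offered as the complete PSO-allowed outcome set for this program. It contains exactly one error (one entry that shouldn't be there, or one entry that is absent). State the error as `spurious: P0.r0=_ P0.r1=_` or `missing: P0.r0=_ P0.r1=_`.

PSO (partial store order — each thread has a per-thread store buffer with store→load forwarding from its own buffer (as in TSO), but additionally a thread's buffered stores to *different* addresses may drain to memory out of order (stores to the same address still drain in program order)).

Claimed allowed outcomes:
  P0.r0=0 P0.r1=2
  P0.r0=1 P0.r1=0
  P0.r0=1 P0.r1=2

outcome vector order: (P0.r0,P0.r1)
under PSO → <0 0> <0 2> <1 0> <1 2>
PSO∖claimed = {<0 0>}

missing: P0.r0=0 P0.r1=0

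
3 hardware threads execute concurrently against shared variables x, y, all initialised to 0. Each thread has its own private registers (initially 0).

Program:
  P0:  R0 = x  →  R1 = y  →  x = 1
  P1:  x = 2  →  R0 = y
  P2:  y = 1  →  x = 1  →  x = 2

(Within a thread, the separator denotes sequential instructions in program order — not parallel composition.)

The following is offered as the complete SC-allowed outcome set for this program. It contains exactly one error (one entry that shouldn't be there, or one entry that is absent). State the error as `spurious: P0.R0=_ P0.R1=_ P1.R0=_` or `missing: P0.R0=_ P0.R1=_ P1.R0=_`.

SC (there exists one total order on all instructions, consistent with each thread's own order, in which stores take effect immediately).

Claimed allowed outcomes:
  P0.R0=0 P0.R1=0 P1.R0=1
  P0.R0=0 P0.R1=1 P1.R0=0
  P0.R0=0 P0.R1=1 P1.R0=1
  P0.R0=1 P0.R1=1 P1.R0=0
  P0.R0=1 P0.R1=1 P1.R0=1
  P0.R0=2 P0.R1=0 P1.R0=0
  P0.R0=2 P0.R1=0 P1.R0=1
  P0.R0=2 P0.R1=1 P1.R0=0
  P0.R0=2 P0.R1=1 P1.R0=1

outcome vector order: (P0.R0,P0.R1,P1.R0)
under SC → 0/0/0, 0/0/1, 0/1/0, 0/1/1, 1/1/0, 1/1/1, 2/0/0, 2/0/1, 2/1/0, 2/1/1
SC∖claimed = {0/0/0}

missing: P0.R0=0 P0.R1=0 P1.R0=0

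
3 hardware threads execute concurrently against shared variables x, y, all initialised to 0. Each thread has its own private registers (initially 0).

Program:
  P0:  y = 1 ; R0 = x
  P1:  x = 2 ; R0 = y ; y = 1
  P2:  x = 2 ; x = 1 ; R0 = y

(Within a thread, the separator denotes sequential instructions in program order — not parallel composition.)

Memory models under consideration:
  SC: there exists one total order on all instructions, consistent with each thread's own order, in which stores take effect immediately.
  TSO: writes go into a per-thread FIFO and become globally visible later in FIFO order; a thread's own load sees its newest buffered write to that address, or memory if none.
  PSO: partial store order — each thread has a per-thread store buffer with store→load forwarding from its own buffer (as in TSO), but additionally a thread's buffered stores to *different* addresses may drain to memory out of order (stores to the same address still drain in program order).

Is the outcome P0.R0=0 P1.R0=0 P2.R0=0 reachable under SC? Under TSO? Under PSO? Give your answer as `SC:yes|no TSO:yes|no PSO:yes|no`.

SC:no TSO:yes PSO:yes

outcome vector order: (P0.R0,P1.R0,P2.R0)
under SC → <0 1 1> <1 0 0> <1 0 1> <1 1 0> <1 1 1> <2 0 0> <2 0 1> <2 1 0> <2 1 1>
under TSO → <0 0 0> <0 0 1> <0 1 0> <0 1 1> <1 0 0> <1 0 1> <1 1 0> <1 1 1> <2 0 0> <2 0 1> <2 1 0> <2 1 1>
under PSO → <0 0 0> <0 0 1> <0 1 0> <0 1 1> <1 0 0> <1 0 1> <1 1 0> <1 1 1> <2 0 0> <2 0 1> <2 1 0> <2 1 1>
target <0 0 0> ∈ {TSO,PSO}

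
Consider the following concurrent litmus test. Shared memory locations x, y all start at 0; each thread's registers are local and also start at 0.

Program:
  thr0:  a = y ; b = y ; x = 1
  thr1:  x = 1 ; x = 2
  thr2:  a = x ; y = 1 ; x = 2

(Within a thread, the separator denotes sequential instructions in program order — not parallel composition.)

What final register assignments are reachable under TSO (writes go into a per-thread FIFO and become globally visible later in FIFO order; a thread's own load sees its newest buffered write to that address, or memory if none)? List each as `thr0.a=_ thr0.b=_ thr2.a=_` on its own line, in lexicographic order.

thr0.a=0 thr0.b=0 thr2.a=0
thr0.a=0 thr0.b=0 thr2.a=1
thr0.a=0 thr0.b=0 thr2.a=2
thr0.a=0 thr0.b=1 thr2.a=0
thr0.a=0 thr0.b=1 thr2.a=1
thr0.a=0 thr0.b=1 thr2.a=2
thr0.a=1 thr0.b=1 thr2.a=0
thr0.a=1 thr0.b=1 thr2.a=1
thr0.a=1 thr0.b=1 thr2.a=2

outcome vector order: (thr0.a,thr0.b,thr2.a)
|TSO outcomes| = 9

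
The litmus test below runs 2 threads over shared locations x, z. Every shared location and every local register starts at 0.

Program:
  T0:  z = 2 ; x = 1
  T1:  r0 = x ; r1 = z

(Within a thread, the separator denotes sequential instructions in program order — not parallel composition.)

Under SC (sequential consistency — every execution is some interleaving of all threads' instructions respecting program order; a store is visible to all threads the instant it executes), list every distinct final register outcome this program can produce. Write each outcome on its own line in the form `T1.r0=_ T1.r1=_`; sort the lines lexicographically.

outcome vector order: (T1.r0,T1.r1)
|SC outcomes| = 3

T1.r0=0 T1.r1=0
T1.r0=0 T1.r1=2
T1.r0=1 T1.r1=2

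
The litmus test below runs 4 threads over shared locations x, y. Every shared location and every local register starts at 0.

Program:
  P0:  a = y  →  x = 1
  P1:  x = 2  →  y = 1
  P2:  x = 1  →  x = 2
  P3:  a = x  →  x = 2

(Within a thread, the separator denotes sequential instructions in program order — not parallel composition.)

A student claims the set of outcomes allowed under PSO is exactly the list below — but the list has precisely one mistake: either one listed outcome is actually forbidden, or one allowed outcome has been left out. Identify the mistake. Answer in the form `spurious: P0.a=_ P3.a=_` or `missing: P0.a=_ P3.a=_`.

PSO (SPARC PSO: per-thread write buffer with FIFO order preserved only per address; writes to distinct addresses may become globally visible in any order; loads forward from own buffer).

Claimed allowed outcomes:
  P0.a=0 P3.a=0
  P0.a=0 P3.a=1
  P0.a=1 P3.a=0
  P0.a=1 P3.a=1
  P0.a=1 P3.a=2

outcome vector order: (P0.a,P3.a)
PSO: 6 outcomes — {<0 0> <0 1> <0 2> <1 0> <1 1> <1 2>}
PSO∖claimed = {<0 2>}

missing: P0.a=0 P3.a=2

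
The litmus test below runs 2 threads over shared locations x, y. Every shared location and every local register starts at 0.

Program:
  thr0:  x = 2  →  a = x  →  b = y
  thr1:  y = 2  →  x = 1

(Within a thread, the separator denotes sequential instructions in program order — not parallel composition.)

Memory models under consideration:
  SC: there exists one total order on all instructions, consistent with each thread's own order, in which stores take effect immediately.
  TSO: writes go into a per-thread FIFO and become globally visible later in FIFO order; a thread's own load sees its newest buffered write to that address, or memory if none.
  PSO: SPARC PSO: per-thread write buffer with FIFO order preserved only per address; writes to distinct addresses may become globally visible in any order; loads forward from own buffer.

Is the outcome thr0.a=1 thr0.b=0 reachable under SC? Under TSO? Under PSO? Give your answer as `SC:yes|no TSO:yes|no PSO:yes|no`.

SC:no TSO:no PSO:yes

outcome vector order: (thr0.a,thr0.b)
SC: 3 outcomes — {1/2; 2/0; 2/2}
TSO: 3 outcomes — {1/2; 2/0; 2/2}
PSO: 4 outcomes — {1/0; 1/2; 2/0; 2/2}
target 1/0 ∈ {PSO}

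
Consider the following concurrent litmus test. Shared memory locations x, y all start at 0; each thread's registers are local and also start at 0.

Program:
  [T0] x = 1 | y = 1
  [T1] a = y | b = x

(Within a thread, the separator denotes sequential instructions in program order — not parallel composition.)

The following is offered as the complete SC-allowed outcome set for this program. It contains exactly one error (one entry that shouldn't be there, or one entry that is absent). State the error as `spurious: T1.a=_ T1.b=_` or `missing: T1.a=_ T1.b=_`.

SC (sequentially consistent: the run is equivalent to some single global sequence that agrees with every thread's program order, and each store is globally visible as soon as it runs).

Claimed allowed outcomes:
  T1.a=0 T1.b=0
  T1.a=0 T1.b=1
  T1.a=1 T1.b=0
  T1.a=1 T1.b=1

spurious: T1.a=1 T1.b=0

outcome vector order: (T1.a,T1.b)
SC (3): 00 01 11
claimed∖SC = {10}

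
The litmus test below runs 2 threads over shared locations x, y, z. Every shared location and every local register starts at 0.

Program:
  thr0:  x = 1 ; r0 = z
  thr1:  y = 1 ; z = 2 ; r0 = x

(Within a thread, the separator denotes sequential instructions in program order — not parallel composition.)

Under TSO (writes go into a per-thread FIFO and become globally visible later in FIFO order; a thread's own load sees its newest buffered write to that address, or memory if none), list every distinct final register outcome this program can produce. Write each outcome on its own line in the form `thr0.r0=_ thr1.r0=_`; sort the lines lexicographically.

thr0.r0=0 thr1.r0=0
thr0.r0=0 thr1.r0=1
thr0.r0=2 thr1.r0=0
thr0.r0=2 thr1.r0=1

outcome vector order: (thr0.r0,thr1.r0)
|TSO outcomes| = 4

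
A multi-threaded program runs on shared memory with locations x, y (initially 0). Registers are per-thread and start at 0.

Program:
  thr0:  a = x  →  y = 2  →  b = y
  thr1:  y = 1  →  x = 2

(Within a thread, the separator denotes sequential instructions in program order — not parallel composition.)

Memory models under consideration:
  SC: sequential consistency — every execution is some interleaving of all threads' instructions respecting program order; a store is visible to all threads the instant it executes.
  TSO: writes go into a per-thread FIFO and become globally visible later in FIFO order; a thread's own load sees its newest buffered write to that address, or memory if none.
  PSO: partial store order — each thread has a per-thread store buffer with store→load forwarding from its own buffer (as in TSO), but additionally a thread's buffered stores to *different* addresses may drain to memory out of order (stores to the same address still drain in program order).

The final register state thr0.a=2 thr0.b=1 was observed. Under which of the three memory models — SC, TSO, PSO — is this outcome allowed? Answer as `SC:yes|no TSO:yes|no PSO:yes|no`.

SC:no TSO:no PSO:yes

outcome vector order: (thr0.a,thr0.b)
SC (3): 0/1, 0/2, 2/2
TSO (3): 0/1, 0/2, 2/2
PSO (4): 0/1, 0/2, 2/1, 2/2
target 2/1 ∈ {PSO}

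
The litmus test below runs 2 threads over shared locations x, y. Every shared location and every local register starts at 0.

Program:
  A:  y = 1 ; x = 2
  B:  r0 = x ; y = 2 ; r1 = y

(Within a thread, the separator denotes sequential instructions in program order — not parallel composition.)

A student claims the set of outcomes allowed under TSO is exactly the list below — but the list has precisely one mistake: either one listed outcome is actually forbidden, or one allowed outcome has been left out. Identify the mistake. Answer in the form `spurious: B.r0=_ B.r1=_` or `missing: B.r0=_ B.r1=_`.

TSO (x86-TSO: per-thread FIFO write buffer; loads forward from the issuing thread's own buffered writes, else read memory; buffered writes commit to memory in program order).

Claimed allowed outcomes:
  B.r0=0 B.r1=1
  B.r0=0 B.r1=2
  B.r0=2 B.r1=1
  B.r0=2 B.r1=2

spurious: B.r0=2 B.r1=1

outcome vector order: (B.r0,B.r1)
TSO (3): 0/1; 0/2; 2/2
claimed∖TSO = {2/1}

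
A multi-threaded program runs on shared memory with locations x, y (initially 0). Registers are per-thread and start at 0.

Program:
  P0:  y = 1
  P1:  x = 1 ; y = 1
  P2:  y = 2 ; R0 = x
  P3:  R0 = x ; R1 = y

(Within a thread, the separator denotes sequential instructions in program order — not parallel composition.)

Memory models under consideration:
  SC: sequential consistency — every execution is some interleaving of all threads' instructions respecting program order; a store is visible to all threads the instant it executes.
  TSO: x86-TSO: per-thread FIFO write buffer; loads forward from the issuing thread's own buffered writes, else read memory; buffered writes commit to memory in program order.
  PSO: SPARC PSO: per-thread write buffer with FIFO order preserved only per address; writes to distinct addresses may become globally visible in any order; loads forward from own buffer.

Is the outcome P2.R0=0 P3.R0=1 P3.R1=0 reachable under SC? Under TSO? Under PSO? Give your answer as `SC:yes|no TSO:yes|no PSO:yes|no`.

SC:no TSO:yes PSO:yes

outcome vector order: (P2.R0,P3.R0,P3.R1)
SC: 11 outcomes — {(0,0,0) (0,0,1) (0,0,2) (0,1,1) (0,1,2) (1,0,0) (1,0,1) (1,0,2) (1,1,0) (1,1,1) (1,1,2)}
TSO: 12 outcomes — {(0,0,0) (0,0,1) (0,0,2) (0,1,0) (0,1,1) (0,1,2) (1,0,0) (1,0,1) (1,0,2) (1,1,0) (1,1,1) (1,1,2)}
PSO: 12 outcomes — {(0,0,0) (0,0,1) (0,0,2) (0,1,0) (0,1,1) (0,1,2) (1,0,0) (1,0,1) (1,0,2) (1,1,0) (1,1,1) (1,1,2)}
target (0,1,0) ∈ {TSO,PSO}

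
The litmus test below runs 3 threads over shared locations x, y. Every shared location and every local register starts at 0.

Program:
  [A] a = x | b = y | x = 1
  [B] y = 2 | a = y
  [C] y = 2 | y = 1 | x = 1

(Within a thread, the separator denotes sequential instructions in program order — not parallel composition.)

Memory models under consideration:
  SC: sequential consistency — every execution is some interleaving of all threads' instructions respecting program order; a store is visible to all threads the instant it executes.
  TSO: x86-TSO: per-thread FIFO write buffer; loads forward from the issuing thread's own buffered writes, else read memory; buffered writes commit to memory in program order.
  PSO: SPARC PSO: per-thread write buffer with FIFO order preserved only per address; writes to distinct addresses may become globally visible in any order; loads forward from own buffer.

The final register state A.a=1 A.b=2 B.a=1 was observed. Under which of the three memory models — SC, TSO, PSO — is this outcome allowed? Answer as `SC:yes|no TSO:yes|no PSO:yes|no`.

outcome vector order: (A.a,A.b,B.a)
SC: 9 outcomes — {<0 0 1> <0 0 2> <0 1 1> <0 1 2> <0 2 1> <0 2 2> <1 1 1> <1 1 2> <1 2 2>}
TSO: 9 outcomes — {<0 0 1> <0 0 2> <0 1 1> <0 1 2> <0 2 1> <0 2 2> <1 1 1> <1 1 2> <1 2 2>}
PSO: 12 outcomes — {<0 0 1> <0 0 2> <0 1 1> <0 1 2> <0 2 1> <0 2 2> <1 0 1> <1 0 2> <1 1 1> <1 1 2> <1 2 1> <1 2 2>}
target <1 2 1> ∈ {PSO}

SC:no TSO:no PSO:yes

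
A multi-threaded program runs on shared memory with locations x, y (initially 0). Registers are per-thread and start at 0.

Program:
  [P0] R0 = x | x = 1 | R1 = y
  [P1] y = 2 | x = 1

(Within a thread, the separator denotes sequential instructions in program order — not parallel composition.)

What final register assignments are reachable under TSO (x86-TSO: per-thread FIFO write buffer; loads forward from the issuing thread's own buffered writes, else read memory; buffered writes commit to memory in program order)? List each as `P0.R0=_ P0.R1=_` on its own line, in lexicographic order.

outcome vector order: (P0.R0,P0.R1)
|TSO outcomes| = 3

P0.R0=0 P0.R1=0
P0.R0=0 P0.R1=2
P0.R0=1 P0.R1=2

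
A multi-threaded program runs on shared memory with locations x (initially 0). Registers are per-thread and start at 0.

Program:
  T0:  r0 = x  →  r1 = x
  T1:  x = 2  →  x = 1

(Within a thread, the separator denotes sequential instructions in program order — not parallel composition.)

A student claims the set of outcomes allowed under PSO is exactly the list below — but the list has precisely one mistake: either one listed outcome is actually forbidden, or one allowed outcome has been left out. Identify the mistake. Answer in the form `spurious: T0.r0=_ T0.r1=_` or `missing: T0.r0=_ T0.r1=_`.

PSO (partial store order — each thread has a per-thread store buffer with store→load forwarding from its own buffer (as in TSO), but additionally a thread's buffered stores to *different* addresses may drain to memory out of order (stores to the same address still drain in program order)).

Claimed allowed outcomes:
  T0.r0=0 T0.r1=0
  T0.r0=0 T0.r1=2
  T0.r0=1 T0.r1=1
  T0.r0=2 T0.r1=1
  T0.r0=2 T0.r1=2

outcome vector order: (T0.r0,T0.r1)
under PSO → 00 01 02 11 21 22
PSO∖claimed = {01}

missing: T0.r0=0 T0.r1=1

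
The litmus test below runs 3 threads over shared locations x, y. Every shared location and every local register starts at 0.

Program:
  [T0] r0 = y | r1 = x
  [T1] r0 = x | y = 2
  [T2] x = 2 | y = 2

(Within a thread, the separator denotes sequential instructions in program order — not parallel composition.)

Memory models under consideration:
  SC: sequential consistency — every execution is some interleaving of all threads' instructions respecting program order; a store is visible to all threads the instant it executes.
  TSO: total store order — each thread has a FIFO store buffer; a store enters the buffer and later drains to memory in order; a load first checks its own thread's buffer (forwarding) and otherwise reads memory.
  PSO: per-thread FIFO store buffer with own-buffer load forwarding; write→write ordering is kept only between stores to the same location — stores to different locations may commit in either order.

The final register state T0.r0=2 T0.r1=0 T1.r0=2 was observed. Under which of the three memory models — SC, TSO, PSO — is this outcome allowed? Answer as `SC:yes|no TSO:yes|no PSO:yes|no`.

SC:no TSO:no PSO:yes

outcome vector order: (T0.r0,T0.r1,T1.r0)
SC: 7 outcomes — {0/0/0, 0/0/2, 0/2/0, 0/2/2, 2/0/0, 2/2/0, 2/2/2}
TSO: 7 outcomes — {0/0/0, 0/0/2, 0/2/0, 0/2/2, 2/0/0, 2/2/0, 2/2/2}
PSO: 8 outcomes — {0/0/0, 0/0/2, 0/2/0, 0/2/2, 2/0/0, 2/0/2, 2/2/0, 2/2/2}
target 2/0/2 ∈ {PSO}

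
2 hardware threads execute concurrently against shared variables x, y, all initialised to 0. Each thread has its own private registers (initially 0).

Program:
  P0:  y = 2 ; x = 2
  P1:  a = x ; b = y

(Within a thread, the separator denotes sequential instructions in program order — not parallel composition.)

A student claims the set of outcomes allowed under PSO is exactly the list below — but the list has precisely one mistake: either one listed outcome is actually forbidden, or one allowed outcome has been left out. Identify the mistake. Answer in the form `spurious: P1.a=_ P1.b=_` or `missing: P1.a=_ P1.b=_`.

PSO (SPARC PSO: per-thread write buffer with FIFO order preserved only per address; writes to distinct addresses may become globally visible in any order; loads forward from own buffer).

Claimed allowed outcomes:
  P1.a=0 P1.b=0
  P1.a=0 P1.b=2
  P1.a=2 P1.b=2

missing: P1.a=2 P1.b=0

outcome vector order: (P1.a,P1.b)
under PSO → 0/0; 0/2; 2/0; 2/2
PSO∖claimed = {2/0}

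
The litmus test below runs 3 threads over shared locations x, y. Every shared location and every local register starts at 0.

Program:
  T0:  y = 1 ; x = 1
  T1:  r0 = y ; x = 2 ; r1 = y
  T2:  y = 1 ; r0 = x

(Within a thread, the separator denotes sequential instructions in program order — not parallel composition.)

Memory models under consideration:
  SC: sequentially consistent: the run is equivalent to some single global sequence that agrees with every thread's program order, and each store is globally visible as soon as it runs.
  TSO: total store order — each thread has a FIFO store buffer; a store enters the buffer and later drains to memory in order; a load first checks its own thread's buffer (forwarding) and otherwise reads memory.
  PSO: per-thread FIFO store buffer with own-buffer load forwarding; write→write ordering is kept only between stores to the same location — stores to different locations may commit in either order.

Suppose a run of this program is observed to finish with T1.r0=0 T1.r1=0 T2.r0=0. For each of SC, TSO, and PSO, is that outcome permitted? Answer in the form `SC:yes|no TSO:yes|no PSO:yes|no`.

outcome vector order: (T1.r0,T1.r1,T2.r0)
under SC → 001 002 010 011 012 110 111 112
under TSO → 000 001 002 010 011 012 110 111 112
under PSO → 000 001 002 010 011 012 110 111 112
target 000 ∈ {TSO,PSO}

SC:no TSO:yes PSO:yes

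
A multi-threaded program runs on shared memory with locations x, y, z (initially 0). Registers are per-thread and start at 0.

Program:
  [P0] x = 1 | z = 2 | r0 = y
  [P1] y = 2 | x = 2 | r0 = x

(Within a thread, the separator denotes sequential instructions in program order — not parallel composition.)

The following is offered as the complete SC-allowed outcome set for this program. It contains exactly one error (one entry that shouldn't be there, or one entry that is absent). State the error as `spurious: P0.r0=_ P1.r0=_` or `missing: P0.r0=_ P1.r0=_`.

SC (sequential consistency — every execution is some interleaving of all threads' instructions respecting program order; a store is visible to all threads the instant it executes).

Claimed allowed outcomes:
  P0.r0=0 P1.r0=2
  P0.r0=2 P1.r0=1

missing: P0.r0=2 P1.r0=2

outcome vector order: (P0.r0,P1.r0)
SC: 3 outcomes — {(0,2), (2,1), (2,2)}
SC∖claimed = {(2,2)}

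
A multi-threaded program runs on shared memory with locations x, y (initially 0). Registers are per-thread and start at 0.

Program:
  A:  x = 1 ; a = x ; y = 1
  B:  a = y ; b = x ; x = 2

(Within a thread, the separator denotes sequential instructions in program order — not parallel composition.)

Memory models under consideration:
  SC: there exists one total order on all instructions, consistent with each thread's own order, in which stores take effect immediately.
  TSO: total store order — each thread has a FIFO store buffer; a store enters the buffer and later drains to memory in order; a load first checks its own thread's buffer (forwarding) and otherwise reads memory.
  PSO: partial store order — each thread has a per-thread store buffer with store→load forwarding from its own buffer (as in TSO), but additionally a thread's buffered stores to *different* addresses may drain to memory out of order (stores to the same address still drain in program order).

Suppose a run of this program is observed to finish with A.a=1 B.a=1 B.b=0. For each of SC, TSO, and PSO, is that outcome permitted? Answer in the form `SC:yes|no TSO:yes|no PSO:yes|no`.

outcome vector order: (A.a,B.a,B.b)
SC (5): 1/0/0 1/0/1 1/1/1 2/0/0 2/0/1
TSO (5): 1/0/0 1/0/1 1/1/1 2/0/0 2/0/1
PSO (6): 1/0/0 1/0/1 1/1/0 1/1/1 2/0/0 2/0/1
target 1/1/0 ∈ {PSO}

SC:no TSO:no PSO:yes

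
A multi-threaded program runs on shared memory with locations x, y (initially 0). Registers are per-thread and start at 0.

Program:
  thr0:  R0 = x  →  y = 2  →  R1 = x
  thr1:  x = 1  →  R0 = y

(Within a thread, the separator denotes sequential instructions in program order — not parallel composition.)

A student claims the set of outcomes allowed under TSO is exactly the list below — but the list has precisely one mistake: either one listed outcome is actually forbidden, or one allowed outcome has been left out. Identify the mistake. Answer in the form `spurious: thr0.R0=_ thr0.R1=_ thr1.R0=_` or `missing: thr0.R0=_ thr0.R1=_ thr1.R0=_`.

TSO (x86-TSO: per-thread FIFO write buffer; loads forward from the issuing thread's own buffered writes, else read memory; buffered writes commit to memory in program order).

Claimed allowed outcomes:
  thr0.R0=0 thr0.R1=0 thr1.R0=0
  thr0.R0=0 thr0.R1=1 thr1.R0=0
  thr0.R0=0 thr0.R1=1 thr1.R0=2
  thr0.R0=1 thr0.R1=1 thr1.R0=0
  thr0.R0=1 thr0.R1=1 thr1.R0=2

outcome vector order: (thr0.R0,thr0.R1,thr1.R0)
under TSO → 000, 002, 010, 012, 110, 112
TSO∖claimed = {002}

missing: thr0.R0=0 thr0.R1=0 thr1.R0=2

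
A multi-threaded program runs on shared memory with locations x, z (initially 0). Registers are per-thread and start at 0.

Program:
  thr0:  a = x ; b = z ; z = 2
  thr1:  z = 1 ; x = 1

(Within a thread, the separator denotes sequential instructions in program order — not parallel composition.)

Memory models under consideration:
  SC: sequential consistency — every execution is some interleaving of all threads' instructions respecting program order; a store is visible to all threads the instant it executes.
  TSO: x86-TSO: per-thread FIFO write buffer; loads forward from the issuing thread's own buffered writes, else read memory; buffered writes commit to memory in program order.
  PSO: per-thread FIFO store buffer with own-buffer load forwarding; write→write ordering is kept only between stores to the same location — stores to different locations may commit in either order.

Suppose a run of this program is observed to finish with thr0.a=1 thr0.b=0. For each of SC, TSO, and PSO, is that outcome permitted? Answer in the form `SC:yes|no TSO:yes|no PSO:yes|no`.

outcome vector order: (thr0.a,thr0.b)
SC: 3 outcomes — {(0,0) (0,1) (1,1)}
TSO: 3 outcomes — {(0,0) (0,1) (1,1)}
PSO: 4 outcomes — {(0,0) (0,1) (1,0) (1,1)}
target (1,0) ∈ {PSO}

SC:no TSO:no PSO:yes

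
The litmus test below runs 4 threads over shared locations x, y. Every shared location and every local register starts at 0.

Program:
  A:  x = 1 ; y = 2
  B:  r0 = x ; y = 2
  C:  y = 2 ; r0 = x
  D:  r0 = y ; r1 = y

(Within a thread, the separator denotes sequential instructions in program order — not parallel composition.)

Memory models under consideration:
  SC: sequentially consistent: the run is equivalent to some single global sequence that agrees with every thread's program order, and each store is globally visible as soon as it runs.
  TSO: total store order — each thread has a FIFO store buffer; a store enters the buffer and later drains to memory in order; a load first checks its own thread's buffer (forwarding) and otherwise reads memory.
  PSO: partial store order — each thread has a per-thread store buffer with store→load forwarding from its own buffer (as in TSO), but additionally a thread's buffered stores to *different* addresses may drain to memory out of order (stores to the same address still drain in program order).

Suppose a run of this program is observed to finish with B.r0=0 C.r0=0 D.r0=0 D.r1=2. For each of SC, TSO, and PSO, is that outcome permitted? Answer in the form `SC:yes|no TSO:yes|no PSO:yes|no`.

SC:yes TSO:yes PSO:yes

outcome vector order: (B.r0,C.r0,D.r0,D.r1)
SC (12): <0 0 0 0> <0 0 0 2> <0 0 2 2> <0 1 0 0> <0 1 0 2> <0 1 2 2> <1 0 0 0> <1 0 0 2> <1 0 2 2> <1 1 0 0> <1 1 0 2> <1 1 2 2>
TSO (12): <0 0 0 0> <0 0 0 2> <0 0 2 2> <0 1 0 0> <0 1 0 2> <0 1 2 2> <1 0 0 0> <1 0 0 2> <1 0 2 2> <1 1 0 0> <1 1 0 2> <1 1 2 2>
PSO (12): <0 0 0 0> <0 0 0 2> <0 0 2 2> <0 1 0 0> <0 1 0 2> <0 1 2 2> <1 0 0 0> <1 0 0 2> <1 0 2 2> <1 1 0 0> <1 1 0 2> <1 1 2 2>
target <0 0 0 2> ∈ {SC,TSO,PSO}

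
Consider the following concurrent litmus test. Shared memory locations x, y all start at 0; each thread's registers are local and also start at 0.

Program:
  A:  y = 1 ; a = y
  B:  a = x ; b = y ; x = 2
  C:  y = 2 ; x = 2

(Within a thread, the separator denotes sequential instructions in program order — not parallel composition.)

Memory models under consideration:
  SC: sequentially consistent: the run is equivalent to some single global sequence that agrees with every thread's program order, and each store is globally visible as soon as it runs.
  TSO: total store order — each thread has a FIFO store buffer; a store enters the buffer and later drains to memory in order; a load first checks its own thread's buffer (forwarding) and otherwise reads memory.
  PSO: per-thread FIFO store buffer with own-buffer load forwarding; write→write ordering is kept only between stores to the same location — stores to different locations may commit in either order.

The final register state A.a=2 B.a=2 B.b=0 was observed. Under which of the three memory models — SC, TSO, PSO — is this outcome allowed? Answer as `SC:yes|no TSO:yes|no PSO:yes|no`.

outcome vector order: (A.a,B.a,B.b)
under SC → 100; 101; 102; 121; 122; 200; 201; 202; 222
under TSO → 100; 101; 102; 121; 122; 200; 201; 202; 222
under PSO → 100; 101; 102; 120; 121; 122; 200; 201; 202; 220; 221; 222
target 220 ∈ {PSO}

SC:no TSO:no PSO:yes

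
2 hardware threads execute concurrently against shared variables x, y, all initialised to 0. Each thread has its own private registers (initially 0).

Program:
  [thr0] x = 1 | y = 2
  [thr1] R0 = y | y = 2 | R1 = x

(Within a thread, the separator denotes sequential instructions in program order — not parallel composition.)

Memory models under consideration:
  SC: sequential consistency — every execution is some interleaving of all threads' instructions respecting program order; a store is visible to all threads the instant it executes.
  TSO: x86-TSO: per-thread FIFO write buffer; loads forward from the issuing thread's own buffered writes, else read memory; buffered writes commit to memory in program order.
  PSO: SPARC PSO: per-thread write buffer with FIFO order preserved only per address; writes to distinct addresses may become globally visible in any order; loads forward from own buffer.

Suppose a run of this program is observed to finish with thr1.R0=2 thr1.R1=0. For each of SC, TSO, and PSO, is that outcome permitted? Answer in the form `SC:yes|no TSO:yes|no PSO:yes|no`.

outcome vector order: (thr1.R0,thr1.R1)
[SC] allowed = {(0,0), (0,1), (2,1)}
[TSO] allowed = {(0,0), (0,1), (2,1)}
[PSO] allowed = {(0,0), (0,1), (2,0), (2,1)}
target (2,0) ∈ {PSO}

SC:no TSO:no PSO:yes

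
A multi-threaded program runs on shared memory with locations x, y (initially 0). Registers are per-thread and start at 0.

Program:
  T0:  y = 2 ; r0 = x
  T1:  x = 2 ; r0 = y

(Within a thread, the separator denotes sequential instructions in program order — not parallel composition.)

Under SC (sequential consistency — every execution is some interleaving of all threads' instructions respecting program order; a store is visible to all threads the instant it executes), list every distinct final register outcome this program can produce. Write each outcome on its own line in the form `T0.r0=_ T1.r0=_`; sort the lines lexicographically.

T0.r0=0 T1.r0=2
T0.r0=2 T1.r0=0
T0.r0=2 T1.r0=2

outcome vector order: (T0.r0,T1.r0)
|SC outcomes| = 3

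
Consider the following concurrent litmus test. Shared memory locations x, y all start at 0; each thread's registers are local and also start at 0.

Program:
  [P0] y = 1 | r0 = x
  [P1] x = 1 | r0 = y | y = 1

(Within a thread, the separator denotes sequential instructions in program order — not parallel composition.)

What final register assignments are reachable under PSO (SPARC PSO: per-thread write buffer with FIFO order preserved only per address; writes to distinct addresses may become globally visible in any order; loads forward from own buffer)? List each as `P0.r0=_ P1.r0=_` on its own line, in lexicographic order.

P0.r0=0 P1.r0=0
P0.r0=0 P1.r0=1
P0.r0=1 P1.r0=0
P0.r0=1 P1.r0=1

outcome vector order: (P0.r0,P1.r0)
|PSO outcomes| = 4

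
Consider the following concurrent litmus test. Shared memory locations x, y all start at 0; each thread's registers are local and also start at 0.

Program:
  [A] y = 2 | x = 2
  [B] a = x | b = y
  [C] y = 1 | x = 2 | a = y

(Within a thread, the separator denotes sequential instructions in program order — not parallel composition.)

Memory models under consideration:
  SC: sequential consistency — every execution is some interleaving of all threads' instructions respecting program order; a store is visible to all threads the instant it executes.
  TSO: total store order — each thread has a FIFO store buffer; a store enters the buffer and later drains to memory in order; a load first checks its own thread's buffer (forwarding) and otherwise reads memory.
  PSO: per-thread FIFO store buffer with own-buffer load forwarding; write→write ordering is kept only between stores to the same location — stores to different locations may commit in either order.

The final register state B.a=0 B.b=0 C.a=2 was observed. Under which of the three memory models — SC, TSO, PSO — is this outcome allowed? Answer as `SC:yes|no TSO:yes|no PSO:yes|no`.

outcome vector order: (B.a,B.b,C.a)
under SC → 0/0/1 0/0/2 0/1/1 0/1/2 0/2/1 0/2/2 2/1/1 2/1/2 2/2/1 2/2/2
under TSO → 0/0/1 0/0/2 0/1/1 0/1/2 0/2/1 0/2/2 2/1/1 2/1/2 2/2/1 2/2/2
under PSO → 0/0/1 0/0/2 0/1/1 0/1/2 0/2/1 0/2/2 2/0/1 2/0/2 2/1/1 2/1/2 2/2/1 2/2/2
target 0/0/2 ∈ {SC,TSO,PSO}

SC:yes TSO:yes PSO:yes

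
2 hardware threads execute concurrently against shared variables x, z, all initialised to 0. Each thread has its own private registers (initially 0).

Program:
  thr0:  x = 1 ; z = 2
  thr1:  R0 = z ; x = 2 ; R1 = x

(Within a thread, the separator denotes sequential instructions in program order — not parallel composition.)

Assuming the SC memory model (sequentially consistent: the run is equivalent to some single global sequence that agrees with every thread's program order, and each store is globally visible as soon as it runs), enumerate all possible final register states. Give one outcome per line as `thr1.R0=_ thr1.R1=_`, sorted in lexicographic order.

outcome vector order: (thr1.R0,thr1.R1)
|SC outcomes| = 3

thr1.R0=0 thr1.R1=1
thr1.R0=0 thr1.R1=2
thr1.R0=2 thr1.R1=2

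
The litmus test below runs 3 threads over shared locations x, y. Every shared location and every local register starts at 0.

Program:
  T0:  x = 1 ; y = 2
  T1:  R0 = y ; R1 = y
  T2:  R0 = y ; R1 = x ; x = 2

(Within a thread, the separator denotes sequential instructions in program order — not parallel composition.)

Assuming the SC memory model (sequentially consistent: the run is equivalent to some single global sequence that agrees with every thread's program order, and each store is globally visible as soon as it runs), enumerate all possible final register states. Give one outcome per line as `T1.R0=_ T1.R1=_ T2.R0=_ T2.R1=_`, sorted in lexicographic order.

outcome vector order: (T1.R0,T1.R1,T2.R0,T2.R1)
|SC outcomes| = 9

T1.R0=0 T1.R1=0 T2.R0=0 T2.R1=0
T1.R0=0 T1.R1=0 T2.R0=0 T2.R1=1
T1.R0=0 T1.R1=0 T2.R0=2 T2.R1=1
T1.R0=0 T1.R1=2 T2.R0=0 T2.R1=0
T1.R0=0 T1.R1=2 T2.R0=0 T2.R1=1
T1.R0=0 T1.R1=2 T2.R0=2 T2.R1=1
T1.R0=2 T1.R1=2 T2.R0=0 T2.R1=0
T1.R0=2 T1.R1=2 T2.R0=0 T2.R1=1
T1.R0=2 T1.R1=2 T2.R0=2 T2.R1=1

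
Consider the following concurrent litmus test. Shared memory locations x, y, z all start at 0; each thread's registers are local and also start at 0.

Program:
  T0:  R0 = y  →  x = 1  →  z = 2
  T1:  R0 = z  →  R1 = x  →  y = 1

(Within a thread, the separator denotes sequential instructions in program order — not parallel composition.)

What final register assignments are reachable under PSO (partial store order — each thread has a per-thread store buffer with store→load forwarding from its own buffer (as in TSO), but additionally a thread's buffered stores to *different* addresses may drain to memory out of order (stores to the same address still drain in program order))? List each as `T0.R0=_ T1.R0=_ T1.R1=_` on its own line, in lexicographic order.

T0.R0=0 T1.R0=0 T1.R1=0
T0.R0=0 T1.R0=0 T1.R1=1
T0.R0=0 T1.R0=2 T1.R1=0
T0.R0=0 T1.R0=2 T1.R1=1
T0.R0=1 T1.R0=0 T1.R1=0

outcome vector order: (T0.R0,T1.R0,T1.R1)
|PSO outcomes| = 5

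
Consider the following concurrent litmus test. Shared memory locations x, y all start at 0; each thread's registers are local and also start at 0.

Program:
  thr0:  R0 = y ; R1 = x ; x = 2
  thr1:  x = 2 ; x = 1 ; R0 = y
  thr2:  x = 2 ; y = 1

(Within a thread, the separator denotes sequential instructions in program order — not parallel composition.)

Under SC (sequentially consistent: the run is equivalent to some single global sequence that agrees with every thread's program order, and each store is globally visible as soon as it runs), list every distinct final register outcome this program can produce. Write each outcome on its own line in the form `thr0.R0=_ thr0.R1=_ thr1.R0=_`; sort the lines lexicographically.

outcome vector order: (thr0.R0,thr0.R1,thr1.R0)
|SC outcomes| = 10

thr0.R0=0 thr0.R1=0 thr1.R0=0
thr0.R0=0 thr0.R1=0 thr1.R0=1
thr0.R0=0 thr0.R1=1 thr1.R0=0
thr0.R0=0 thr0.R1=1 thr1.R0=1
thr0.R0=0 thr0.R1=2 thr1.R0=0
thr0.R0=0 thr0.R1=2 thr1.R0=1
thr0.R0=1 thr0.R1=1 thr1.R0=0
thr0.R0=1 thr0.R1=1 thr1.R0=1
thr0.R0=1 thr0.R1=2 thr1.R0=0
thr0.R0=1 thr0.R1=2 thr1.R0=1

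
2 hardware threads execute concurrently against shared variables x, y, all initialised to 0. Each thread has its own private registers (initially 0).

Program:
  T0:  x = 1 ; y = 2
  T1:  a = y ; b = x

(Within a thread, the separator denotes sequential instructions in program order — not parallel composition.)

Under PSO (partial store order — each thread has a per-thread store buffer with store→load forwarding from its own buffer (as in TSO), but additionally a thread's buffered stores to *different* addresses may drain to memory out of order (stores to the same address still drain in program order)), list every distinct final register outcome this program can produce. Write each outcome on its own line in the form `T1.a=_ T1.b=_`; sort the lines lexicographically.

T1.a=0 T1.b=0
T1.a=0 T1.b=1
T1.a=2 T1.b=0
T1.a=2 T1.b=1

outcome vector order: (T1.a,T1.b)
|PSO outcomes| = 4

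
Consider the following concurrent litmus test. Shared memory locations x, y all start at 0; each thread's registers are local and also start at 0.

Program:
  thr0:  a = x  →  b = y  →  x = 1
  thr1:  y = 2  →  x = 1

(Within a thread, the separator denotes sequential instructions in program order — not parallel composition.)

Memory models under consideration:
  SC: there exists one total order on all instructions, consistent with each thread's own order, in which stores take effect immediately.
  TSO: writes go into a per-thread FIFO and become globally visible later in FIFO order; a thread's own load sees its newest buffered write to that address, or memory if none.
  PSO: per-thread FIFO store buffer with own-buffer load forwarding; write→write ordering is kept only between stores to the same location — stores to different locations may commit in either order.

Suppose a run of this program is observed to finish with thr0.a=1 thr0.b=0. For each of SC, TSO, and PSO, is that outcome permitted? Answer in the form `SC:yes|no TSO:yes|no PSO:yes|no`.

SC:no TSO:no PSO:yes

outcome vector order: (thr0.a,thr0.b)
SC (3): 0/0 0/2 1/2
TSO (3): 0/0 0/2 1/2
PSO (4): 0/0 0/2 1/0 1/2
target 1/0 ∈ {PSO}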